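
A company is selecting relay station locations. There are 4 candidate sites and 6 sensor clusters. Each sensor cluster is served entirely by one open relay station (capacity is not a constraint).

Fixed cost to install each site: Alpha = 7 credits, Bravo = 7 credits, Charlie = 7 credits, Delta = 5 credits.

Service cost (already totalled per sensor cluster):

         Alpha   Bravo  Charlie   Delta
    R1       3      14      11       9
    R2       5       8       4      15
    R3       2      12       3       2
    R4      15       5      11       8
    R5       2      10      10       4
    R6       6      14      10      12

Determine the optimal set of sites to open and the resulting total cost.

Open Alpha and Bravo; minimum total cost 37.

For any fixed open set, each sensor cluster goes to its cheapest open site; total = fixed + service.
{Alpha, Bravo}: R1→Alpha 3, R2→Alpha 5, R3→Alpha 2, R4→Bravo 5, R5→Alpha 2, R6→Alpha 6. Service 23; fixed 14; total 37.
{Alpha, Delta}: service 26 + fixed 12 = 38
{Alpha}: service 33 + fixed 7 = 40
{Alpha, Bravo, Charlie, Delta}: R1→Alpha 3, R2→Charlie 4, R3→Alpha 2, R4→Bravo 5, R5→Alpha 2, R6→Alpha 6. Service 22; fixed 26; total 48.
No other subset beats 37.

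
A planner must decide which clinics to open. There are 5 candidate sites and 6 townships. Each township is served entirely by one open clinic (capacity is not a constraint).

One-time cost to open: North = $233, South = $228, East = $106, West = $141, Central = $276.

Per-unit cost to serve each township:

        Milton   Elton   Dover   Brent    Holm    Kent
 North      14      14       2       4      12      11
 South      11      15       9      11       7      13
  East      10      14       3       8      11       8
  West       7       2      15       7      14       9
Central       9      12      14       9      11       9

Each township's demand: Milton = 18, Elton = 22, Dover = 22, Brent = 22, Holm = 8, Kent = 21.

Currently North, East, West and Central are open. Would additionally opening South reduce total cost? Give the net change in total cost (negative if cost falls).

Current service cost with {North, East, West, Central}: 558.
Adding South: each township re-picks its cheapest; new service cost 526, saving 32.
Extra fixed cost: 228. Net change = 228 − 32 = 196.
(Totals: 1314 → 1510.)

No — net change +196 (cost rises by 196).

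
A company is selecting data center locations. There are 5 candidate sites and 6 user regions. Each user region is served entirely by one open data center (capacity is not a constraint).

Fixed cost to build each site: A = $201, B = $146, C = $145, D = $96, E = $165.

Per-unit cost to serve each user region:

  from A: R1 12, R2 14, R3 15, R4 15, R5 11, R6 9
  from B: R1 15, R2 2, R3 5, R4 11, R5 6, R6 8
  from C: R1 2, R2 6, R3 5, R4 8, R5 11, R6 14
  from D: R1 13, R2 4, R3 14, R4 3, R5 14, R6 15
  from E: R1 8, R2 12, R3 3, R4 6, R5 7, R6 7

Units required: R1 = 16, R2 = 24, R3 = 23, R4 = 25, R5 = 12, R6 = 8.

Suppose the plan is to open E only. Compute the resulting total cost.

Total cost: 940

Each user region is assigned to its cheapest site among the open ones.
{E}: R1→E 8·16=128, R2→E 12·24=288, R3→E 3·23=69, R4→E 6·25=150, R5→E 7·12=84, R6→E 7·8=56. Service 775; fixed 165; total 940.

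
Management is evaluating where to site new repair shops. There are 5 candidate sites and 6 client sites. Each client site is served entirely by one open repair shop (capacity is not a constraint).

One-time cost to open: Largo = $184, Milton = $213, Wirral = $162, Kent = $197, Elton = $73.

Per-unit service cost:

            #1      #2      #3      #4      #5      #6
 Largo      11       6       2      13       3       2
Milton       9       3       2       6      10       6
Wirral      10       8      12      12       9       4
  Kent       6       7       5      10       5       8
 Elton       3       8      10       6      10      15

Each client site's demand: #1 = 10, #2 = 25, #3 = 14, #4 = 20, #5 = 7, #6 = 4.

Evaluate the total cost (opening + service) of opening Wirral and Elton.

Each client site is assigned to its cheapest site among the open ones.
{Wirral, Elton}: #1→Elton 3·10=30, #2→Wirral 8·25=200, #3→Elton 10·14=140, #4→Elton 6·20=120, #5→Wirral 9·7=63, #6→Wirral 4·4=16. Service 569; fixed 235; total 804.

Total cost: 804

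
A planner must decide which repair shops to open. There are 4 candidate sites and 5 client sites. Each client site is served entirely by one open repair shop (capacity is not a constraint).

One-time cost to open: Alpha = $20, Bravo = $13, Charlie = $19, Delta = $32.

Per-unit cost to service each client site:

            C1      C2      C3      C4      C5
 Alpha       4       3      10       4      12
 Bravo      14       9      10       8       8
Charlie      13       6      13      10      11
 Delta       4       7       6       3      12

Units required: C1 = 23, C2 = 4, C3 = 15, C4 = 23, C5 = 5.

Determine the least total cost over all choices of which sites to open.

Minimum total cost: 364

For any fixed open set, each client site goes to its cheapest open site; total = fixed + service.
{Bravo, Delta}: C1→Delta 4·23=92, C2→Delta 7·4=28, C3→Delta 6·15=90, C4→Delta 3·23=69, C5→Bravo 8·5=40. Service 319; fixed 45; total 364.
{Alpha, Bravo, Delta}: service 303 + fixed 65 = 368
{Delta}: service 339 + fixed 32 = 371
{Alpha, Bravo, Charlie, Delta}: service 303 + fixed 84 = 387
No other subset beats 364.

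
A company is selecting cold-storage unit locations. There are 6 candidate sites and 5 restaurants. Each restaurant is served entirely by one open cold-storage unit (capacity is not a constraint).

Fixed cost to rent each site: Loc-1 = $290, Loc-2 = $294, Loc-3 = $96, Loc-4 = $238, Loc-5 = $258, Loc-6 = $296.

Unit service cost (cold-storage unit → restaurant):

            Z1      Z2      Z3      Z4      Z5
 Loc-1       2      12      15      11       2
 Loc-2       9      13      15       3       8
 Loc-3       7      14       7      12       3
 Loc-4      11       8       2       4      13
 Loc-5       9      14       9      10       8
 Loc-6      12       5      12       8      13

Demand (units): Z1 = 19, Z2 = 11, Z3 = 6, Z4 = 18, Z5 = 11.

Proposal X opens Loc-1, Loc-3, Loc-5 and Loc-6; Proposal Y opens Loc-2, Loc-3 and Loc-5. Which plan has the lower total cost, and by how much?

Proposal X: {Loc-1, Loc-3, Loc-5, Loc-6}: Z1→Loc-1 2·19=38, Z2→Loc-6 5·11=55, Z3→Loc-3 7·6=42, Z4→Loc-6 8·18=144, Z5→Loc-1 2·11=22. Service 301; fixed 940; total 1241.
Proposal Y: {Loc-2, Loc-3, Loc-5}: Z1→Loc-3 7·19=133, Z2→Loc-2 13·11=143, Z3→Loc-3 7·6=42, Z4→Loc-2 3·18=54, Z5→Loc-3 3·11=33. Service 405; fixed 648; total 1053.
Difference: |1241 − 1053| = 188.

Proposal Y is cheaper by 188.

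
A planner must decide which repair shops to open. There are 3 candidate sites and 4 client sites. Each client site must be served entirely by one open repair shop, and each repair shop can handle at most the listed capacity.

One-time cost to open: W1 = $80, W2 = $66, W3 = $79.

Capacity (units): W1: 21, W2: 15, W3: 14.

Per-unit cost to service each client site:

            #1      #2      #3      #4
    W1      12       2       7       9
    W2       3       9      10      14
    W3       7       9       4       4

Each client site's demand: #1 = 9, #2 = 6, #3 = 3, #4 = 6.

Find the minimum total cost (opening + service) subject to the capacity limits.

Minimum total cost: 260

Open {W1, W2}: #1→W2 3·9=27, #2→W1 2·6=12, #3→W1 7·3=21, #4→W1 9·6=54.
Loads: W1 carries 15/21, W2 carries 9/15. Service 114; fixed 146; total 260.
Next best feasible plan costs 262.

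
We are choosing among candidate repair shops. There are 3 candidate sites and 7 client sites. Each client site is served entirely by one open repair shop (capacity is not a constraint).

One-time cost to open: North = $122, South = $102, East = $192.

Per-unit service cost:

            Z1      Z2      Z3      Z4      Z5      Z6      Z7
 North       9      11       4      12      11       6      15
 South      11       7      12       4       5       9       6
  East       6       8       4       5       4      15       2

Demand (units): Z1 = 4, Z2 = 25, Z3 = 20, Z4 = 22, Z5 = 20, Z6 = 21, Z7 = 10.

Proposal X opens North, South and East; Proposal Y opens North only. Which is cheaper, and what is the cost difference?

Proposal X is cheaper by 264.

Proposal X: {North, South, East}: Z1→East 6·4=24, Z2→South 7·25=175, Z3→North 4·20=80, Z4→South 4·22=88, Z5→East 4·20=80, Z6→North 6·21=126, Z7→East 2·10=20. Service 593; fixed 416; total 1009.
Proposal Y: {North}: Z1→North 9·4=36, Z2→North 11·25=275, Z3→North 4·20=80, Z4→North 12·22=264, Z5→North 11·20=220, Z6→North 6·21=126, Z7→North 15·10=150. Service 1151; fixed 122; total 1273.
Difference: |1009 − 1273| = 264.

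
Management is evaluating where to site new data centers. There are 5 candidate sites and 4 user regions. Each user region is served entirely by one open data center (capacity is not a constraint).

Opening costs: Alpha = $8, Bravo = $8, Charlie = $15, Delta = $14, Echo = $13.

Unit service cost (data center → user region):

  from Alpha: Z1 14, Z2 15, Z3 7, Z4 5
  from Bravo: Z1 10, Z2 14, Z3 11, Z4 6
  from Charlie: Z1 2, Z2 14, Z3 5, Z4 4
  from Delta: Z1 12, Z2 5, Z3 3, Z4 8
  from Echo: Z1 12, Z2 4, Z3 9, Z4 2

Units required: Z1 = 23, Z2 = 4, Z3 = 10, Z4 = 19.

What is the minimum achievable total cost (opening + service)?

For any fixed open set, each user region goes to its cheapest open site; total = fixed + service.
{Charlie, Delta, Echo}: Z1→Charlie 2·23=46, Z2→Echo 4·4=16, Z3→Delta 3·10=30, Z4→Echo 2·19=38. Service 130; fixed 42; total 172.
{Charlie, Echo}: Z1→Charlie 2·23=46, Z2→Echo 4·4=16, Z3→Charlie 5·10=50, Z4→Echo 2·19=38. Service 150; fixed 28; total 178.
{Alpha, Charlie, Delta, Echo}: Z1→Charlie 2·23=46, Z2→Echo 4·4=16, Z3→Delta 3·10=30, Z4→Echo 2·19=38. Service 130; fixed 50; total 180.
{Alpha, Bravo, Charlie, Delta, Echo}: service 130 + fixed 58 = 188
No other subset beats 172.

Minimum total cost: 172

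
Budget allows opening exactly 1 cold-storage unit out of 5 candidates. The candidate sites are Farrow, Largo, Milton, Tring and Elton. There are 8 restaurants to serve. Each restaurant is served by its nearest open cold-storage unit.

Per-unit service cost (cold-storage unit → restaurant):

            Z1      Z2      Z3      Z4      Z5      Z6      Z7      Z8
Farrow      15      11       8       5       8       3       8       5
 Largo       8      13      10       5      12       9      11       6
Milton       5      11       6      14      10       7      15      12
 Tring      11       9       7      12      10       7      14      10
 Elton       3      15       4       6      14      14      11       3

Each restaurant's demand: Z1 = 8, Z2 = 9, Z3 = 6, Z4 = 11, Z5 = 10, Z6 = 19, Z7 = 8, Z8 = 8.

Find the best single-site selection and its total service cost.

With exactly 1 open, each restaurant uses its cheapest among the chosen.
{Farrow}: Z1→Farrow 15·8=120, Z2→Farrow 11·9=99, Z3→Farrow 8·6=48, Z4→Farrow 5·11=55, Z5→Farrow 8·10=80, Z6→Farrow 3·19=57, Z7→Farrow 8·8=64, Z8→Farrow 5·8=40. Service cost 563.
{Largo}: service cost 723
{Elton}: service cost 767
Among all 5 size-1 choices, {Farrow} is lowest.

Choose Farrow only; total service cost 563.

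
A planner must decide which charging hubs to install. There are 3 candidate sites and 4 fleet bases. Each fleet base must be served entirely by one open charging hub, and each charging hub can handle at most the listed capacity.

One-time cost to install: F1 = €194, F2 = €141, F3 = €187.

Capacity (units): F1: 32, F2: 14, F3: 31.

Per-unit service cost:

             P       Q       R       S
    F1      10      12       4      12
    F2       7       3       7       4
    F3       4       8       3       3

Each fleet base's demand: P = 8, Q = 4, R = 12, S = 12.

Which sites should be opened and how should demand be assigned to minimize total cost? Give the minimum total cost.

Minimum total cost: 468

Open {F2, F3}: P→F2 7·8=56, Q→F2 3·4=12, R→F3 3·12=36, S→F3 3·12=36.
Loads: F2 carries 12/14, F3 carries 24/31. Service 140; fixed 328; total 468.
Next best feasible plan costs 476.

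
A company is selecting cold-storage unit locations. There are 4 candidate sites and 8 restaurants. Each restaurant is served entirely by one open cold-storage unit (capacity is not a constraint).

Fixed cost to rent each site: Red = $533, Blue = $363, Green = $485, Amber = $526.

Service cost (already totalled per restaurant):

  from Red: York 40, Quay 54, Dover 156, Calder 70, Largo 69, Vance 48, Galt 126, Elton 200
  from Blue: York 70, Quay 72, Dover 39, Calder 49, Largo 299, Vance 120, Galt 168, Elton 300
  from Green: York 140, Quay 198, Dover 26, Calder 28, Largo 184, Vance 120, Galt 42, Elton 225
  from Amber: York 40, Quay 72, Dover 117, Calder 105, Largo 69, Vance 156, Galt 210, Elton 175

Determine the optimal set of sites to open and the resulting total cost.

Open Red only; minimum total cost 1296.

For any fixed open set, each restaurant goes to its cheapest open site; total = fixed + service.
{Red}: York→Red 40, Quay→Red 54, Dover→Red 156, Calder→Red 70, Largo→Red 69, Vance→Red 48, Galt→Red 126, Elton→Red 200. Service 763; fixed 533; total 1296.
{Green}: York→Green 140, Quay→Green 198, Dover→Green 26, Calder→Green 28, Largo→Green 184, Vance→Green 120, Galt→Green 42, Elton→Green 225. Service 963; fixed 485; total 1448.
{Amber}: service 944 + fixed 526 = 1470
{Red, Blue, Green, Amber}: service 482 + fixed 1907 = 2389
No other subset beats 1296.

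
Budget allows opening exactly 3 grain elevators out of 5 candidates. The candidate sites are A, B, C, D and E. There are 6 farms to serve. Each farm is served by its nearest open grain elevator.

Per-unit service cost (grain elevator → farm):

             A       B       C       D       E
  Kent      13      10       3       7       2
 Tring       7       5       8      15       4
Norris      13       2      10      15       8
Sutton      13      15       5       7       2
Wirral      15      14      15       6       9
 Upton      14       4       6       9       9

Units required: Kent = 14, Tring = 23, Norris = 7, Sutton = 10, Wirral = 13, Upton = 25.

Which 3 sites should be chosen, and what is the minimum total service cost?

Choose B, D and E; total service cost 332.

With exactly 3 open, each farm uses its cheapest among the chosen.
{B, D, E}: Kent→E 2·14=28, Tring→E 4·23=92, Norris→B 2·7=14, Sutton→E 2·10=20, Wirral→D 6·13=78, Upton→B 4·25=100. Service cost 332.
{A, B, E}: service cost 371
{B, C, E}: service cost 371
Among all 10 size-3 choices, {B, D, E} is lowest.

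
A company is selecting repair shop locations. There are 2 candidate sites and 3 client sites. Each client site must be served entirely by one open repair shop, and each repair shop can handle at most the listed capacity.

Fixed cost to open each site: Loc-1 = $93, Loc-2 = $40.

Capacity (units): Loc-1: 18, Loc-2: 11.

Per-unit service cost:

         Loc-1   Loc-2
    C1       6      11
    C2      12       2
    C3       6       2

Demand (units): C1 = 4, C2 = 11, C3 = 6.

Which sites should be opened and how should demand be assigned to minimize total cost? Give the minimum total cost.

Open {Loc-1, Loc-2}: C1→Loc-1 6·4=24, C2→Loc-2 2·11=22, C3→Loc-1 6·6=36.
Loads: Loc-1 carries 10/18, Loc-2 carries 11/11. Service 82; fixed 133; total 215.
Next best feasible plan costs 301.

Minimum total cost: 215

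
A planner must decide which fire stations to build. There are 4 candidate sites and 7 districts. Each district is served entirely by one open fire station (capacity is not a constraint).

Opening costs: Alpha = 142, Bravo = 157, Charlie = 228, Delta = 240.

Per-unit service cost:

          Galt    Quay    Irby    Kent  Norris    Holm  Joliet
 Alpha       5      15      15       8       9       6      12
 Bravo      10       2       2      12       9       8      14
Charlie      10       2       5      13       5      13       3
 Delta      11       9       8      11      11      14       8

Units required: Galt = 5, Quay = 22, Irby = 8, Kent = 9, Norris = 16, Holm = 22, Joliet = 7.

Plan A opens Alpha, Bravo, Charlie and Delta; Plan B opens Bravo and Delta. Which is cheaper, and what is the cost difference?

Plan A: {Alpha, Bravo, Charlie, Delta}: Galt→Alpha 5·5=25, Quay→Bravo 2·22=44, Irby→Bravo 2·8=16, Kent→Alpha 8·9=72, Norris→Charlie 5·16=80, Holm→Alpha 6·22=132, Joliet→Charlie 3·7=21. Service 390; fixed 767; total 1157.
Plan B: {Bravo, Delta}: Galt→Bravo 10·5=50, Quay→Bravo 2·22=44, Irby→Bravo 2·8=16, Kent→Delta 11·9=99, Norris→Bravo 9·16=144, Holm→Bravo 8·22=176, Joliet→Delta 8·7=56. Service 585; fixed 397; total 982.
Difference: |1157 − 982| = 175.

Plan B is cheaper by 175.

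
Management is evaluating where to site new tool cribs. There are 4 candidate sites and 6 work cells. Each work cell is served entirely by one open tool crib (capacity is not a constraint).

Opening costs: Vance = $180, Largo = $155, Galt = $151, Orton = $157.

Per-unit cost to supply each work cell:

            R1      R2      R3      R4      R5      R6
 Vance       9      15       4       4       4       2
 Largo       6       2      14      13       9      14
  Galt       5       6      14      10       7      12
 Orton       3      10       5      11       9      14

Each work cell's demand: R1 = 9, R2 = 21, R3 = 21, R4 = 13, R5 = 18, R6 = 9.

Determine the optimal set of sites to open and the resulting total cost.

For any fixed open set, each work cell goes to its cheapest open site; total = fixed + service.
{Vance, Largo}: R1→Largo 6·9=54, R2→Largo 2·21=42, R3→Vance 4·21=84, R4→Vance 4·13=52, R5→Vance 4·18=72, R6→Vance 2·9=18. Service 322; fixed 335; total 657.
{Vance, Galt}: R1→Galt 5·9=45, R2→Galt 6·21=126, R3→Vance 4·21=84, R4→Vance 4·13=52, R5→Vance 4·18=72, R6→Vance 2·9=18. Service 397; fixed 331; total 728.
{Vance, Largo, Orton}: service 295 + fixed 492 = 787
{Vance, Largo, Galt, Orton}: service 295 + fixed 643 = 938
No other subset beats 657.

Open Vance and Largo; minimum total cost 657.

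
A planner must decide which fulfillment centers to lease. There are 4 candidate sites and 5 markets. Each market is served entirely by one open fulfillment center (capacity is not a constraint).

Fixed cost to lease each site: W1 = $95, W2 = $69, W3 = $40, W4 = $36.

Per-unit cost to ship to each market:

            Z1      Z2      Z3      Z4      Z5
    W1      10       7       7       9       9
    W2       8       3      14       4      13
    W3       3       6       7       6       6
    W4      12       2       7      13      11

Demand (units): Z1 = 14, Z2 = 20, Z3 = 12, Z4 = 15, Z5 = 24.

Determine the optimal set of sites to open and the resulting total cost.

For any fixed open set, each market goes to its cheapest open site; total = fixed + service.
{W3, W4}: Z1→W3 3·14=42, Z2→W4 2·20=40, Z3→W3 7·12=84, Z4→W3 6·15=90, Z5→W3 6·24=144. Service 400; fixed 76; total 476.
{W2, W3}: service 390 + fixed 109 = 499
{W2, W3, W4}: Z1→W3 3·14=42, Z2→W4 2·20=40, Z3→W3 7·12=84, Z4→W2 4·15=60, Z5→W3 6·24=144. Service 370; fixed 145; total 515.
{W1, W2, W3, W4}: Z1→W3 3·14=42, Z2→W4 2·20=40, Z3→W1 7·12=84, Z4→W2 4·15=60, Z5→W3 6·24=144. Service 370; fixed 240; total 610.
(All 15 nonempty subsets were checked; W3 and W4 is lowest.)

Open W3 and W4; minimum total cost 476.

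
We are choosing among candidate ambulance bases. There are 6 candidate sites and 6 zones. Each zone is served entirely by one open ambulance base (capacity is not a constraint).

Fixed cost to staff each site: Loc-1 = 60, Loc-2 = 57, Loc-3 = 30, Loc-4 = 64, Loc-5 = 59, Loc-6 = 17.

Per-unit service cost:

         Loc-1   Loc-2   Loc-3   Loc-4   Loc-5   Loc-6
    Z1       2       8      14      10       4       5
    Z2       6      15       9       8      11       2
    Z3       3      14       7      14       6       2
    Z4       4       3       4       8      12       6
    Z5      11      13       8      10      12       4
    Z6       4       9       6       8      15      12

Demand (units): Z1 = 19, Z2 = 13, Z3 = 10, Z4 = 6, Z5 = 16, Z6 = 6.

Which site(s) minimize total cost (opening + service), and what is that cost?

For any fixed open set, each zone goes to its cheapest open site; total = fixed + service.
{Loc-1, Loc-6}: Z1→Loc-1 2·19=38, Z2→Loc-6 2·13=26, Z3→Loc-6 2·10=20, Z4→Loc-1 4·6=24, Z5→Loc-6 4·16=64, Z6→Loc-1 4·6=24. Service 196; fixed 77; total 273.
{Loc-1, Loc-3, Loc-6}: Z1→Loc-1 2·19=38, Z2→Loc-6 2·13=26, Z3→Loc-6 2·10=20, Z4→Loc-1 4·6=24, Z5→Loc-6 4·16=64, Z6→Loc-1 4·6=24. Service 196; fixed 107; total 303.
{Loc-3, Loc-6}: service 265 + fixed 47 = 312
{Loc-1, Loc-2, Loc-3, Loc-4, Loc-5, Loc-6}: Z1→Loc-1 2·19=38, Z2→Loc-6 2·13=26, Z3→Loc-6 2·10=20, Z4→Loc-2 3·6=18, Z5→Loc-6 4·16=64, Z6→Loc-1 4·6=24. Service 190; fixed 287; total 477.
No other subset beats 273.

Open Loc-1 and Loc-6; minimum total cost 273.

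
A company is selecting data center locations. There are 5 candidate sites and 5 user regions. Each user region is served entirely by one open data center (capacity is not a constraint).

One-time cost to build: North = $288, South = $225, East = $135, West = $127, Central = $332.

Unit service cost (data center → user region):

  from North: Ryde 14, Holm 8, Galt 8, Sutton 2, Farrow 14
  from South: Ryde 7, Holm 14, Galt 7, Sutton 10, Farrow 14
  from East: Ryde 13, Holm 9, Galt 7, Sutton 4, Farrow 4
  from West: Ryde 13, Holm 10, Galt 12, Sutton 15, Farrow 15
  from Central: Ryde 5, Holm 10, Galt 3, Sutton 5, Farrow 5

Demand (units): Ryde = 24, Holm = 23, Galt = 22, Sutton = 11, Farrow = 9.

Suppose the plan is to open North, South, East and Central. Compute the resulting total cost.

Total cost: 1408

Each user region is assigned to its cheapest site among the open ones.
{North, South, East, Central}: Ryde→Central 5·24=120, Holm→North 8·23=184, Galt→Central 3·22=66, Sutton→North 2·11=22, Farrow→East 4·9=36. Service 428; fixed 980; total 1408.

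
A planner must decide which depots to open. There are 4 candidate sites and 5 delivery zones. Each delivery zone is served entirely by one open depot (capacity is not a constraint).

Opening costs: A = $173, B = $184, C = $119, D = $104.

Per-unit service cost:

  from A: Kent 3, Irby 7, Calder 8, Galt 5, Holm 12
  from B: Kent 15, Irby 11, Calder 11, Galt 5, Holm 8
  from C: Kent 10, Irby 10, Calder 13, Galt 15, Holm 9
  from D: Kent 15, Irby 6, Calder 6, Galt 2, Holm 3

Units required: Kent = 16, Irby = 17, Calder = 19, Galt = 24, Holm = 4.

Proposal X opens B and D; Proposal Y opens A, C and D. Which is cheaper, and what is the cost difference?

Proposal X: {B, D}: Kent→B 15·16=240, Irby→D 6·17=102, Calder→D 6·19=114, Galt→D 2·24=48, Holm→D 3·4=12. Service 516; fixed 288; total 804.
Proposal Y: {A, C, D}: Kent→A 3·16=48, Irby→D 6·17=102, Calder→D 6·19=114, Galt→D 2·24=48, Holm→D 3·4=12. Service 324; fixed 396; total 720.
Difference: |804 − 720| = 84.

Proposal Y is cheaper by 84.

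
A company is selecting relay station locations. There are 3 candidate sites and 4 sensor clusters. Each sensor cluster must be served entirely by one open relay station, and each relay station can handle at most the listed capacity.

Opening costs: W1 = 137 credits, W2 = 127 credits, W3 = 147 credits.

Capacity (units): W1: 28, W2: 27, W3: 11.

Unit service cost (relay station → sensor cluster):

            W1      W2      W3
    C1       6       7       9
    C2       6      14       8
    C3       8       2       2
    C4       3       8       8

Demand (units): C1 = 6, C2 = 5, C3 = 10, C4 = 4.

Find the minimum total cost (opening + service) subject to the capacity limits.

Open {W2}: C1→W2 7·6=42, C2→W2 14·5=70, C3→W2 2·10=20, C4→W2 8·4=32.
Loads: W2 carries 25/27. Service 164; fixed 127; total 291.
Next best feasible plan costs 295.

Minimum total cost: 291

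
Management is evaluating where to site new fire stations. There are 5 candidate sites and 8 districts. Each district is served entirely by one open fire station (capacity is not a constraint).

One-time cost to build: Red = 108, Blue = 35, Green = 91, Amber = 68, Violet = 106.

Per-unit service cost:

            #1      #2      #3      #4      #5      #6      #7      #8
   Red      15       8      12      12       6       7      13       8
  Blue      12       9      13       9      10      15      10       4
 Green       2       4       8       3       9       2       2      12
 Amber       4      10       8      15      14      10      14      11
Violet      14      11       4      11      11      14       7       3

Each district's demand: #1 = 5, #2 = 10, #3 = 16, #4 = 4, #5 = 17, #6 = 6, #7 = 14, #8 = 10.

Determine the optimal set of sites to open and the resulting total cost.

For any fixed open set, each district goes to its cheapest open site; total = fixed + service.
{Green, Violet}: #1→Green 2·5=10, #2→Green 4·10=40, #3→Violet 4·16=64, #4→Green 3·4=12, #5→Green 9·17=153, #6→Green 2·6=12, #7→Green 2·14=28, #8→Violet 3·10=30. Service 349; fixed 197; total 546.
{Blue, Green}: service 423 + fixed 126 = 549
{Blue, Green, Violet}: #1→Green 2·5=10, #2→Green 4·10=40, #3→Violet 4·16=64, #4→Green 3·4=12, #5→Green 9·17=153, #6→Green 2·6=12, #7→Green 2·14=28, #8→Violet 3·10=30. Service 349; fixed 232; total 581.
{Red, Blue, Green, Amber, Violet}: service 298 + fixed 408 = 706
No other subset beats 546.

Open Green and Violet; minimum total cost 546.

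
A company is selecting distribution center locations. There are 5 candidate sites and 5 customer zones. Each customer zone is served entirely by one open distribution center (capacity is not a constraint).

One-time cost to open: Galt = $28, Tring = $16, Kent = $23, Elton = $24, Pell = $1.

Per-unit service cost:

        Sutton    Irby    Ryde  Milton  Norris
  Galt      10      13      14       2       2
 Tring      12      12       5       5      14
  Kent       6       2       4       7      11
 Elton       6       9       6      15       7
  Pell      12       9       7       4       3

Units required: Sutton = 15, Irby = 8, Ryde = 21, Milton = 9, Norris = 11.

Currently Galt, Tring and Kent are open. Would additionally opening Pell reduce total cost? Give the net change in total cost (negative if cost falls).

No — net change +1 (cost rises by 1).

Current service cost with {Galt, Tring, Kent}: 230.
Adding Pell: each customer zone re-picks its cheapest; new service cost 230, saving 0.
Extra fixed cost: 1. Net change = 1 − 0 = 1.
(Totals: 297 → 298.)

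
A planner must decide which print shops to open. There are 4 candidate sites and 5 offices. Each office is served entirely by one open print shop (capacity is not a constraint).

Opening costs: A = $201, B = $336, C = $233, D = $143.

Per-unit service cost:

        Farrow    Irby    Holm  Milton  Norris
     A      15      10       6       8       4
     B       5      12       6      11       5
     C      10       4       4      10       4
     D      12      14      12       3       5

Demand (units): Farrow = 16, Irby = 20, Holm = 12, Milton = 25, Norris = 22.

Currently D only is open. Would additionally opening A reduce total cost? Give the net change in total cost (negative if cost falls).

No — net change +27 (cost rises by 27).

Current service cost with {D}: 801.
Adding A: each office re-picks its cheapest; new service cost 627, saving 174.
Extra fixed cost: 201. Net change = 201 − 174 = 27.
(Totals: 944 → 971.)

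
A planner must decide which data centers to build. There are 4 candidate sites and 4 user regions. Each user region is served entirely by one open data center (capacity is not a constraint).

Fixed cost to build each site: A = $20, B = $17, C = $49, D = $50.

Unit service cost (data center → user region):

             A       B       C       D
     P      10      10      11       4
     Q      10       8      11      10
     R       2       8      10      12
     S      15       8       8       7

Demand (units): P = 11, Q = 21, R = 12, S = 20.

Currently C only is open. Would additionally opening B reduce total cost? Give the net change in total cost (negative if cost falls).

Current service cost with {C}: 632.
Adding B: each user region re-picks its cheapest; new service cost 534, saving 98.
Extra fixed cost: 17. Net change = 17 − 98 = -81.
(Totals: 681 → 600.)

Yes — net change −81 (cost falls by 81).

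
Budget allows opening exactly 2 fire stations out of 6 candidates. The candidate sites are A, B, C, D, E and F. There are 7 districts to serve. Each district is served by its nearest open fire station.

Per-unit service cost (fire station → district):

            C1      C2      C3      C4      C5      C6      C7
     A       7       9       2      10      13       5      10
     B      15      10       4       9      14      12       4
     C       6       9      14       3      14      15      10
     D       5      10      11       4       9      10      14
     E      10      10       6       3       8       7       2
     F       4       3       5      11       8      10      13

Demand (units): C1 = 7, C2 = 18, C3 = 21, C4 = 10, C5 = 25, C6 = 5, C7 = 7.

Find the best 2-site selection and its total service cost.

Choose E and F; total service cost 466.

With exactly 2 open, each district uses its cheapest among the chosen.
{E, F}: C1→F 4·7=28, C2→F 3·18=54, C3→F 5·21=105, C4→E 3·10=30, C5→E 8·25=200, C6→E 7·5=35, C7→E 2·7=14. Service cost 466.
{A, F}: service cost 519
{A, E}: service cost 522
Among all 15 size-2 choices, {E, F} is lowest.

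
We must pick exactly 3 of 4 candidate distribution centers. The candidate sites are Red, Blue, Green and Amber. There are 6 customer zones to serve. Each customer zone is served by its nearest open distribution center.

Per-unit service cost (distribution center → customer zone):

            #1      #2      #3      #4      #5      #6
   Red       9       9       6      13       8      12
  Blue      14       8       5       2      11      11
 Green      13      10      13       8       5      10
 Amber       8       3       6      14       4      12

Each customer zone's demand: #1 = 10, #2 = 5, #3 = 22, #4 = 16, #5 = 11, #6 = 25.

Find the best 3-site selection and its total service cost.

Choose Blue, Green and Amber; total service cost 531.

With exactly 3 open, each customer zone uses its cheapest among the chosen.
{Blue, Green, Amber}: #1→Amber 8·10=80, #2→Amber 3·5=15, #3→Blue 5·22=110, #4→Blue 2·16=32, #5→Amber 4·11=44, #6→Green 10·25=250. Service cost 531.
{Red, Blue, Amber}: service cost 556
{Red, Blue, Green}: service cost 577
Among all 4 size-3 choices, {Blue, Green, Amber} is lowest.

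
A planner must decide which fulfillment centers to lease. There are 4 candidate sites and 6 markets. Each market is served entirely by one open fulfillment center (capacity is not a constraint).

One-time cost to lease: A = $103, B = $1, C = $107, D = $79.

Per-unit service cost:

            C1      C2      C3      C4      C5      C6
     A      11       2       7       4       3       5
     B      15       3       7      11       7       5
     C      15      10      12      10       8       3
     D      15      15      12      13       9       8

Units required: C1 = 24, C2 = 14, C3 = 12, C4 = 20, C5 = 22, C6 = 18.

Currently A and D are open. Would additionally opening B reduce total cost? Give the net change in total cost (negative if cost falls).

Current service cost with {A, D}: 612.
Adding B: each market re-picks its cheapest; new service cost 612, saving 0.
Extra fixed cost: 1. Net change = 1 − 0 = 1.
(Totals: 794 → 795.)

No — net change +1 (cost rises by 1).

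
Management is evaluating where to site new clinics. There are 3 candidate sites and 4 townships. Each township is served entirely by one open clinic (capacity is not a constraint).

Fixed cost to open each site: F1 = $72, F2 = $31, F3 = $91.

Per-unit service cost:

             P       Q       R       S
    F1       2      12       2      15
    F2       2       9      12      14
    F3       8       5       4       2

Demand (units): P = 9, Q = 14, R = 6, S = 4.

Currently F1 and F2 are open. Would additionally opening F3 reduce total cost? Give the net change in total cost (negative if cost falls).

Current service cost with {F1, F2}: 212.
Adding F3: each township re-picks its cheapest; new service cost 108, saving 104.
Extra fixed cost: 91. Net change = 91 − 104 = -13.
(Totals: 315 → 302.)

Yes — net change −13 (cost falls by 13).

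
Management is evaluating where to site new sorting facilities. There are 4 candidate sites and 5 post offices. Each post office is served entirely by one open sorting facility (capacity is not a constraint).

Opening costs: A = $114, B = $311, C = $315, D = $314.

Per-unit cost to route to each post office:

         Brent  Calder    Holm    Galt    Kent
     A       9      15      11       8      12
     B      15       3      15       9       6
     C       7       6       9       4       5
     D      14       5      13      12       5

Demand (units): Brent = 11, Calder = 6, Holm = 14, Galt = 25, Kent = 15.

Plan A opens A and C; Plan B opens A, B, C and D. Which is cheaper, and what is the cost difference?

Plan A is cheaper by 607.

Plan A: {A, C}: Brent→C 7·11=77, Calder→C 6·6=36, Holm→C 9·14=126, Galt→C 4·25=100, Kent→C 5·15=75. Service 414; fixed 429; total 843.
Plan B: {A, B, C, D}: Brent→C 7·11=77, Calder→B 3·6=18, Holm→C 9·14=126, Galt→C 4·25=100, Kent→C 5·15=75. Service 396; fixed 1054; total 1450.
Difference: |843 − 1450| = 607.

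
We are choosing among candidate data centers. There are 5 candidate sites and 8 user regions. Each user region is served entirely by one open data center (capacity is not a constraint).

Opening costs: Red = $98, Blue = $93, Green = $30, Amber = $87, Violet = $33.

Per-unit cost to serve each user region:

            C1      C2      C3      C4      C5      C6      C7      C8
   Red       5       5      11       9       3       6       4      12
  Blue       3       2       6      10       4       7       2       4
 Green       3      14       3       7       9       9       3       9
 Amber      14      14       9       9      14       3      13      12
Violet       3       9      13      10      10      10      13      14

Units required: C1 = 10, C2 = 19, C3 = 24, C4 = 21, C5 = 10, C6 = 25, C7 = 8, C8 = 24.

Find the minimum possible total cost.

For any fixed open set, each user region goes to its cheapest open site; total = fixed + service.
{Blue, Green, Amber}: C1→Blue 3·10=30, C2→Blue 2·19=38, C3→Green 3·24=72, C4→Green 7·21=147, C5→Blue 4·10=40, C6→Amber 3·25=75, C7→Blue 2·8=16, C8→Blue 4·24=96. Service 514; fixed 210; total 724.
{Blue, Green}: service 614 + fixed 123 = 737
{Blue, Green, Amber, Violet}: C1→Blue 3·10=30, C2→Blue 2·19=38, C3→Green 3·24=72, C4→Green 7·21=147, C5→Blue 4·10=40, C6→Amber 3·25=75, C7→Blue 2·8=16, C8→Blue 4·24=96. Service 514; fixed 243; total 757.
{Red, Blue, Green, Amber, Violet}: service 504 + fixed 341 = 845
No other subset beats 724.

Minimum total cost: 724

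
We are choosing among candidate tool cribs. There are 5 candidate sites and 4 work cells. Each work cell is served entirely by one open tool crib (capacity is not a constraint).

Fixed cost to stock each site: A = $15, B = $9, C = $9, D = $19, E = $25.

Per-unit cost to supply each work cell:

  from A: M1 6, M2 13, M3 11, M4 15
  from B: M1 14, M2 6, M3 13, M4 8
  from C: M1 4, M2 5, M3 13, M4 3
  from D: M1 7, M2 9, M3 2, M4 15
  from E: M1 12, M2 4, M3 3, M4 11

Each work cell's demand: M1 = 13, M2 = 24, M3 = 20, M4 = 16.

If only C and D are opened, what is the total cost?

Total cost: 288

Each work cell is assigned to its cheapest site among the open ones.
{C, D}: M1→C 4·13=52, M2→C 5·24=120, M3→D 2·20=40, M4→C 3·16=48. Service 260; fixed 28; total 288.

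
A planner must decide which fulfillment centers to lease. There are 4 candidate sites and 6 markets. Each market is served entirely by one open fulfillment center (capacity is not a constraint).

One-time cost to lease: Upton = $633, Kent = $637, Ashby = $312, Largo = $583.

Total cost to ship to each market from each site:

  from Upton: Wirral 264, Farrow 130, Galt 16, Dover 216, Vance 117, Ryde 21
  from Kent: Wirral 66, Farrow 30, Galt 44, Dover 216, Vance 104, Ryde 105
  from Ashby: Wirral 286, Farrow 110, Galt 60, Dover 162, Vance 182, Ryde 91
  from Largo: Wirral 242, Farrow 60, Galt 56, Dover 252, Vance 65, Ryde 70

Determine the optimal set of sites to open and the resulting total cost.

Open Kent only; minimum total cost 1202.

For any fixed open set, each market goes to its cheapest open site; total = fixed + service.
{Kent}: Wirral→Kent 66, Farrow→Kent 30, Galt→Kent 44, Dover→Kent 216, Vance→Kent 104, Ryde→Kent 105. Service 565; fixed 637; total 1202.
{Ashby}: service 891 + fixed 312 = 1203
{Largo}: Wirral→Largo 242, Farrow→Largo 60, Galt→Largo 56, Dover→Largo 252, Vance→Largo 65, Ryde→Largo 70. Service 745; fixed 583; total 1328.
{Upton, Kent, Ashby, Largo}: Wirral→Kent 66, Farrow→Kent 30, Galt→Upton 16, Dover→Ashby 162, Vance→Largo 65, Ryde→Upton 21. Service 360; fixed 2165; total 2525.
(All 15 nonempty subsets were checked; Kent only is lowest.)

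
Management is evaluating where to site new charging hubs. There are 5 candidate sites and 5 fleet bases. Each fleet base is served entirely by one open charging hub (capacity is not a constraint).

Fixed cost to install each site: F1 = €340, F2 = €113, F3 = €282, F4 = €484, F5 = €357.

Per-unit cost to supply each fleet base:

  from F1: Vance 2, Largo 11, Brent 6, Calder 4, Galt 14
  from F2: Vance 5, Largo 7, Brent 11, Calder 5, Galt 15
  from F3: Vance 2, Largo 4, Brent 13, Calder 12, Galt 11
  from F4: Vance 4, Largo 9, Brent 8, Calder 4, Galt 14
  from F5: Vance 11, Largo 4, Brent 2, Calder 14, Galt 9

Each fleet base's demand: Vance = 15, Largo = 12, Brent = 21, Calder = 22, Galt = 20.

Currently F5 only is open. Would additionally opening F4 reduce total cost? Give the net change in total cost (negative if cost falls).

Current service cost with {F5}: 743.
Adding F4: each fleet base re-picks its cheapest; new service cost 418, saving 325.
Extra fixed cost: 484. Net change = 484 − 325 = 159.
(Totals: 1100 → 1259.)

No — net change +159 (cost rises by 159).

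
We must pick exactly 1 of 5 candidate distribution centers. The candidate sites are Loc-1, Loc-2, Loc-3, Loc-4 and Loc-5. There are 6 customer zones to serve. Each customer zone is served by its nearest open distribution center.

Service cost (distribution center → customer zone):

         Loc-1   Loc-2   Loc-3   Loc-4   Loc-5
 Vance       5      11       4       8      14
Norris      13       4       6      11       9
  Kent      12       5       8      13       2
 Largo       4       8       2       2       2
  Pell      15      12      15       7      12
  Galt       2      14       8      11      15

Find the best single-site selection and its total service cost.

Choose Loc-3 only; total service cost 43.

With exactly 1 open, each customer zone uses its cheapest among the chosen.
{Loc-3}: Vance→Loc-3 4, Norris→Loc-3 6, Kent→Loc-3 8, Largo→Loc-3 2, Pell→Loc-3 15, Galt→Loc-3 8. Service cost 43.
{Loc-1}: service cost 51
{Loc-4}: service cost 52
Among all 5 size-1 choices, {Loc-3} is lowest.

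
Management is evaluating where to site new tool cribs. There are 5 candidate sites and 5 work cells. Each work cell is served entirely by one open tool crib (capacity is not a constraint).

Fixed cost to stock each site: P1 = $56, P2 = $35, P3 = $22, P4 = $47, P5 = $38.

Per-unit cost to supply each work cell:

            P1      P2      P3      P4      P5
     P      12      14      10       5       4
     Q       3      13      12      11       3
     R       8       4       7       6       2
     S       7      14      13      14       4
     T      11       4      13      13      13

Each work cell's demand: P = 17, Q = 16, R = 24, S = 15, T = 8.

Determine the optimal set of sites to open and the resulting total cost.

Open P2 and P5; minimum total cost 329.

For any fixed open set, each work cell goes to its cheapest open site; total = fixed + service.
{P2, P5}: P→P5 4·17=68, Q→P5 3·16=48, R→P5 2·24=48, S→P5 4·15=60, T→P2 4·8=32. Service 256; fixed 73; total 329.
{P2, P3, P5}: P→P5 4·17=68, Q→P5 3·16=48, R→P5 2·24=48, S→P5 4·15=60, T→P2 4·8=32. Service 256; fixed 95; total 351.
{P5}: service 328 + fixed 38 = 366
{P1, P2, P3, P4, P5}: service 256 + fixed 198 = 454
No other subset beats 329.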